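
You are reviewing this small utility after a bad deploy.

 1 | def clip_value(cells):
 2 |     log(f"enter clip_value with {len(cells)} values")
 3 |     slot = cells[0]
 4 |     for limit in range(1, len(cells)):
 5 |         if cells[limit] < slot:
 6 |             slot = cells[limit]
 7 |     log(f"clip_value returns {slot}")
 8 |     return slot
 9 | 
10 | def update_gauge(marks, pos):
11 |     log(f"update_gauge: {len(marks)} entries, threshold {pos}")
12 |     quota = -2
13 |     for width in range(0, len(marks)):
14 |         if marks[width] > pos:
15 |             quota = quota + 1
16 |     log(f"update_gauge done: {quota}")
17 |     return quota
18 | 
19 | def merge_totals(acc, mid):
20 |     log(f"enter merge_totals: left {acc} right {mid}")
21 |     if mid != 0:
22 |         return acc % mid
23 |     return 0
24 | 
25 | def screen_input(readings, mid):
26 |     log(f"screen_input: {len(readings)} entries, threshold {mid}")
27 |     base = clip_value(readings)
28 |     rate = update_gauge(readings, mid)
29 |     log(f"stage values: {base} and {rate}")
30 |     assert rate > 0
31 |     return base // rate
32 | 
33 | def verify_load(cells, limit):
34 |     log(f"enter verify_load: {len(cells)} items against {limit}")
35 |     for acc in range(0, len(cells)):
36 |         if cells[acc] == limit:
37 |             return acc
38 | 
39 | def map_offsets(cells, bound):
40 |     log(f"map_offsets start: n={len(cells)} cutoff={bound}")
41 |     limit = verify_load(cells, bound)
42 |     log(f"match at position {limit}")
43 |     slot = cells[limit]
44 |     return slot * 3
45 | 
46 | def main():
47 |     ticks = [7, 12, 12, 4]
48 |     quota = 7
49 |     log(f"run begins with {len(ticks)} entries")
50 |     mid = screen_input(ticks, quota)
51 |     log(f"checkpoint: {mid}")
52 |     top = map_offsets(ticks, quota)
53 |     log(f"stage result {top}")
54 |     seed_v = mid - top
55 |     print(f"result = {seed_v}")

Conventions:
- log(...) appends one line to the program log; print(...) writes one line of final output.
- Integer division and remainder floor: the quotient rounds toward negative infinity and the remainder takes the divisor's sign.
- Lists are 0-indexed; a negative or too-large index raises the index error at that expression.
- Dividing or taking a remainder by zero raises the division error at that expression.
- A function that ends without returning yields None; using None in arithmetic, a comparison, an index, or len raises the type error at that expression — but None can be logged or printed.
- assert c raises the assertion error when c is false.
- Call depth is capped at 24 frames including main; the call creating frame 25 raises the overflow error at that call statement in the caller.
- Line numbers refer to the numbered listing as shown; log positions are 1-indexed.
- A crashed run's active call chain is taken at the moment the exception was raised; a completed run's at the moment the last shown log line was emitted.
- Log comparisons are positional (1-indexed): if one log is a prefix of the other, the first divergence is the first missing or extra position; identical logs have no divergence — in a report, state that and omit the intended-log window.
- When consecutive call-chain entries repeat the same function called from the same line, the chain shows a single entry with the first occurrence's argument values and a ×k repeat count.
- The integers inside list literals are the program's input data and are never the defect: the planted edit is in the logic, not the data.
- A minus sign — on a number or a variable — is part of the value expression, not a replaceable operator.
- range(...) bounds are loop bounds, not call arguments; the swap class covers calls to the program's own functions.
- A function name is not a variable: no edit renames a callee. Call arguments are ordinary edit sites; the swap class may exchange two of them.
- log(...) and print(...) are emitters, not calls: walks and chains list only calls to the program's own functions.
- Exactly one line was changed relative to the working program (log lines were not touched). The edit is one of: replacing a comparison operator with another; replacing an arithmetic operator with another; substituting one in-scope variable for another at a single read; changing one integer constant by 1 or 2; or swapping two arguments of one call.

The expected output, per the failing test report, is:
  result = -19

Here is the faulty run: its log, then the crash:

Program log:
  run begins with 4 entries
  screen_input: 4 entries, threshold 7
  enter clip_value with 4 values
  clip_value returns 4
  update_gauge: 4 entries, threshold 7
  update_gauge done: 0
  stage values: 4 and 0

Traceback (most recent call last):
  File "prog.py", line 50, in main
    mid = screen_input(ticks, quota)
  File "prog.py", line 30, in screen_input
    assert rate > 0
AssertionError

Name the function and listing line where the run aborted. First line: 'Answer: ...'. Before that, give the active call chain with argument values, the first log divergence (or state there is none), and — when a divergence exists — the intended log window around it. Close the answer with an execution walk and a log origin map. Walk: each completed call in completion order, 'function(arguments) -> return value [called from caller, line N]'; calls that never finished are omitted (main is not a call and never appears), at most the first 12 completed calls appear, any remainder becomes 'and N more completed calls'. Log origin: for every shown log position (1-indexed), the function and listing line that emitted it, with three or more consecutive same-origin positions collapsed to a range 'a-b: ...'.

Answer: the error was raised in screen_input, line 30.
Key fact: Position 6 is the first bad log line: 'update_gauge done: 0' should read 'update_gauge done: 2'.
Call chain: main -> screen_input([7, 12, 12, 4], 7) (called at line 50).
First divergence: position 6; shown 'update_gauge done: 0' vs intended 'update_gauge done: 2'.
Intended log window:
  4: clip_value returns 4
  5: update_gauge: 4 entries, threshold 7
  6: update_gauge done: 2
  7: stage values: 4 and 2
Execution walk:
  clip_value([7, 12, 12, 4]) -> 4  [called from screen_input, line 27]
  update_gauge([7, 12, 12, 4], 7) -> 0  [called from screen_input, line 28]
Origin of each log line:
  1: emitted by main (line 49)
  2: emitted by screen_input (line 26)
  3: emitted by clip_value (line 2)
  4: emitted by clip_value (line 7)
  5: emitted by update_gauge (line 11)
  6: emitted by update_gauge (line 16)
  7: emitted by screen_input (line 29)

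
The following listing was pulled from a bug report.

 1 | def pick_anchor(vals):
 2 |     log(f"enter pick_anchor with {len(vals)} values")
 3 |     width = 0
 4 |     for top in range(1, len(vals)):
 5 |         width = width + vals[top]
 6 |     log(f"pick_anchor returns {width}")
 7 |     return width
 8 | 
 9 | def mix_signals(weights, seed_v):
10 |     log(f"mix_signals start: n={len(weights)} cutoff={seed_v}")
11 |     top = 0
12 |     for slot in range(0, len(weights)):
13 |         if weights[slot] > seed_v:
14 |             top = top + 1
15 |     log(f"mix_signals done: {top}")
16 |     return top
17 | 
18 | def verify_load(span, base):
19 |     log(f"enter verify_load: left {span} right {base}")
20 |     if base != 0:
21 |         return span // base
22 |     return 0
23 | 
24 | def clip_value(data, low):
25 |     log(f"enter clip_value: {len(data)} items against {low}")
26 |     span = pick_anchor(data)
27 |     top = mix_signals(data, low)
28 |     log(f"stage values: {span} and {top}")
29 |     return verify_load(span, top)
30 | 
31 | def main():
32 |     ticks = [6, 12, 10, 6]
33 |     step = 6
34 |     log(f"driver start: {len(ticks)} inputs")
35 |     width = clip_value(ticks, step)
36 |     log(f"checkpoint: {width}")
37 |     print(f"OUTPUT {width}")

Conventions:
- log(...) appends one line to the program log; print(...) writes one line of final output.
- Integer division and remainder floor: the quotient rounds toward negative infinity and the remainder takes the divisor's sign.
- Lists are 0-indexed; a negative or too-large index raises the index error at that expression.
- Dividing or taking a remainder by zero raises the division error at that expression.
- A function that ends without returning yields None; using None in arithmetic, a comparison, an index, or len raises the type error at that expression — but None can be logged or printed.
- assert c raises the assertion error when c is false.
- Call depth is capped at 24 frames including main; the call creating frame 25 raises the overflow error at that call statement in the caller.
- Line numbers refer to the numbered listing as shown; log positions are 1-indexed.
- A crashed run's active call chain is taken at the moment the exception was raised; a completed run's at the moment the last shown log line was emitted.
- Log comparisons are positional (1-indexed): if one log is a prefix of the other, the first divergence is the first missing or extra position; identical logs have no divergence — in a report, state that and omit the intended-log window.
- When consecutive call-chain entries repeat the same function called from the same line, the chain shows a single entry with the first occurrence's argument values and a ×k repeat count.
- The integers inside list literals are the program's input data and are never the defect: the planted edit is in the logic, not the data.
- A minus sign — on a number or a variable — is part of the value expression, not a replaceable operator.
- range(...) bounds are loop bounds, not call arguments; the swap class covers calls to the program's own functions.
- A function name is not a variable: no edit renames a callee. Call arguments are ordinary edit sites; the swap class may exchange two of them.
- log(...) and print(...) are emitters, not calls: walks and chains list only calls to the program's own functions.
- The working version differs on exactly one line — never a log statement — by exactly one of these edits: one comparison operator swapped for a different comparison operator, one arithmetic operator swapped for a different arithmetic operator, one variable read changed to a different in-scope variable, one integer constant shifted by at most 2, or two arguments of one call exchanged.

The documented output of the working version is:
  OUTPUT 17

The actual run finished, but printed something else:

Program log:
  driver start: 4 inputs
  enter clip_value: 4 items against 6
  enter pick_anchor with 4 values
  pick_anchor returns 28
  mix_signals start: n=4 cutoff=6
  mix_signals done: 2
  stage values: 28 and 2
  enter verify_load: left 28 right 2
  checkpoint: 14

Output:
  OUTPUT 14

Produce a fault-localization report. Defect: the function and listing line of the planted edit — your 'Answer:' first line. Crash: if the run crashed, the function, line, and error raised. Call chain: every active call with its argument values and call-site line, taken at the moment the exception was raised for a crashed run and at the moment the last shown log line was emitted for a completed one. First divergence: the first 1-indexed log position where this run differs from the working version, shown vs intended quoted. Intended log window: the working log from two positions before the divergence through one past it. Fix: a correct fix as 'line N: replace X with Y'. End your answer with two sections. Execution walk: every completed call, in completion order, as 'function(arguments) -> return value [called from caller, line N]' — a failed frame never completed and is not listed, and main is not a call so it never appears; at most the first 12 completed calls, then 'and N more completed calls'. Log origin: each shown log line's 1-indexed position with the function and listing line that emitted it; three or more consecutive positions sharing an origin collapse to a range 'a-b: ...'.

Answer: the defect is in pick_anchor at line 4.
Key fact: At log position 4 the runs split — shown 'pick_anchor returns 28', but the working version logs 'pick_anchor returns 34'.
Call chain: main.
First divergence: position 4; shown 'pick_anchor returns 28' vs intended 'pick_anchor returns 34'.
Intended log window:
  2: enter clip_value: 4 items against 6
  3: enter pick_anchor with 4 values
  4: pick_anchor returns 34
  5: mix_signals start: n=4 cutoff=6
Execution walk:
  pick_anchor([6, 12, 10, 6]) -> 28  [called from clip_value, line 26]
  mix_signals([6, 12, 10, 6], 6) -> 2  [called from clip_value, line 27]
  verify_load(28, 2) -> 14  [called from clip_value, line 29]
  clip_value([6, 12, 10, 6], 6) -> 14  [called from main, line 35]
Log line origins:
  1: logged in main at line 34
  2: logged in clip_value at line 25
  3: logged in pick_anchor at line 2
  4: logged in pick_anchor at line 6
  5: logged in mix_signals at line 10
  6: logged in mix_signals at line 15
  7: logged in clip_value at line 28
  8: logged in verify_load at line 19
  9: logged in main at line 36
A correct fix: line 4: replace `1` with `0`.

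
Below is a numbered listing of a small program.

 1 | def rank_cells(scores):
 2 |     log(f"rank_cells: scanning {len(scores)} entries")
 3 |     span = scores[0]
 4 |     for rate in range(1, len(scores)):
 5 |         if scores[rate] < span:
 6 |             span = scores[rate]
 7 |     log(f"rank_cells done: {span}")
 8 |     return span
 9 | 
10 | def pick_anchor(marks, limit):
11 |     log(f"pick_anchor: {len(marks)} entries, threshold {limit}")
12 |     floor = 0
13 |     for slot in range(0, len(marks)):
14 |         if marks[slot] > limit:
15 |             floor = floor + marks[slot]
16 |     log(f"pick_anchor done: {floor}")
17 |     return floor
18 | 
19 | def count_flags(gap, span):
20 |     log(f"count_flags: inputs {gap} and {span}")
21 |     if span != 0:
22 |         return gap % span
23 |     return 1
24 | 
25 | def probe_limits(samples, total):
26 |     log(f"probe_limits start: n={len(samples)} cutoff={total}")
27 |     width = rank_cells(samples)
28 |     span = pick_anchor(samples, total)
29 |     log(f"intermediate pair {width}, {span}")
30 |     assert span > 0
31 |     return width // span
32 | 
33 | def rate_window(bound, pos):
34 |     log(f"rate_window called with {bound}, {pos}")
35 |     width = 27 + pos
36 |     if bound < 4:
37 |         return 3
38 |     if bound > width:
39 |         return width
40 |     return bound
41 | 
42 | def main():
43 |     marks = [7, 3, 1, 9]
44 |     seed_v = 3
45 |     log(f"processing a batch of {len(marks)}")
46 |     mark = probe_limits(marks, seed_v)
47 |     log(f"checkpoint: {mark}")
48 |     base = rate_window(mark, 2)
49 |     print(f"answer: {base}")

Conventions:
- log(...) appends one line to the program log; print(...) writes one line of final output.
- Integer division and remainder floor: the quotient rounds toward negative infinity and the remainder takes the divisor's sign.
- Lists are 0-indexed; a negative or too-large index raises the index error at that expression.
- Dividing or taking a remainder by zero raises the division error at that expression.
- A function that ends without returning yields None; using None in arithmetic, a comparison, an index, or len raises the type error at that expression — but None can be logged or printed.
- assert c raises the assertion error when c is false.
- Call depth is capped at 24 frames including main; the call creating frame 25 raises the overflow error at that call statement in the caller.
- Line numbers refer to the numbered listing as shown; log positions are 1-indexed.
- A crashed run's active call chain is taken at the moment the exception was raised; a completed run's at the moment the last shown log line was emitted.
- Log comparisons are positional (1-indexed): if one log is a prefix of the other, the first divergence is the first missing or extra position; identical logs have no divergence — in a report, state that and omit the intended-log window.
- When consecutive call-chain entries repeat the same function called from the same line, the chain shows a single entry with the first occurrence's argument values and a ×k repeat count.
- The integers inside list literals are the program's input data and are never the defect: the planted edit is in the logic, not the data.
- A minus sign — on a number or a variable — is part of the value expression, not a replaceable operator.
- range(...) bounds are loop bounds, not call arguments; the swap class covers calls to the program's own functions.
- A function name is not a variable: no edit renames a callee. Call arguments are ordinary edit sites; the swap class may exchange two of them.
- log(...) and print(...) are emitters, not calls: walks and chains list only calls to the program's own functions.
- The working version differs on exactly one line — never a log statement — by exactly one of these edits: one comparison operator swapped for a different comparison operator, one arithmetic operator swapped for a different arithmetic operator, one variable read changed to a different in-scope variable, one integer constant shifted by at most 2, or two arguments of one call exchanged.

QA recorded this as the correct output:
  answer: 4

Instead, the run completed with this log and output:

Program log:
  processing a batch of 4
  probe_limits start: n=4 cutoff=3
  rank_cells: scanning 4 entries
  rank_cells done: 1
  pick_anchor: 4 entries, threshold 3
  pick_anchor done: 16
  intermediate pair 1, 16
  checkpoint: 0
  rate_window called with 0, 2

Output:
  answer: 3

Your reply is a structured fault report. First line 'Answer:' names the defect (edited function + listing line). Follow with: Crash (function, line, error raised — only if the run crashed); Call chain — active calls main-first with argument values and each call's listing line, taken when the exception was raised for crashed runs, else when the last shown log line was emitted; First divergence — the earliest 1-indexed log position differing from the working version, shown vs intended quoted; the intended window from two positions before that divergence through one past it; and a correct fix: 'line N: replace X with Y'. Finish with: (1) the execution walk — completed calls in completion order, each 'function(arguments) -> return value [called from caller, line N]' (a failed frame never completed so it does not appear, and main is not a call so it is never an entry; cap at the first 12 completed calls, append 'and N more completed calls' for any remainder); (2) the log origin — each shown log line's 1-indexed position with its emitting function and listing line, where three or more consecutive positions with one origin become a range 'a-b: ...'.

Answer: the defect is in rate_window at line 37.
Key observation: The logs agree in full; only the final output differs.
Call chain: main -> rate_window(0, 2) (called at line 48).
First divergence: none — the logs agree in full.
Execution walk:
  rank_cells([7, 3, 1, 9]) -> 1  [called from probe_limits, line 27]
  pick_anchor([7, 3, 1, 9], 3) -> 16  [called from probe_limits, line 28]
  probe_limits([7, 3, 1, 9], 3) -> 0  [called from main, line 46]
  rate_window(0, 2) -> 3  [called from main, line 48]
Origin of each log line:
  1: emitted by main (line 45)
  2: emitted by probe_limits (line 26)
  3: emitted by rank_cells (line 2)
  4: emitted by rank_cells (line 7)
  5: emitted by pick_anchor (line 11)
  6: emitted by pick_anchor (line 16)
  7: emitted by probe_limits (line 29)
  8: emitted by main (line 47)
  9: emitted by rate_window (line 34)
A correct fix: line 37: replace `3` with `4`.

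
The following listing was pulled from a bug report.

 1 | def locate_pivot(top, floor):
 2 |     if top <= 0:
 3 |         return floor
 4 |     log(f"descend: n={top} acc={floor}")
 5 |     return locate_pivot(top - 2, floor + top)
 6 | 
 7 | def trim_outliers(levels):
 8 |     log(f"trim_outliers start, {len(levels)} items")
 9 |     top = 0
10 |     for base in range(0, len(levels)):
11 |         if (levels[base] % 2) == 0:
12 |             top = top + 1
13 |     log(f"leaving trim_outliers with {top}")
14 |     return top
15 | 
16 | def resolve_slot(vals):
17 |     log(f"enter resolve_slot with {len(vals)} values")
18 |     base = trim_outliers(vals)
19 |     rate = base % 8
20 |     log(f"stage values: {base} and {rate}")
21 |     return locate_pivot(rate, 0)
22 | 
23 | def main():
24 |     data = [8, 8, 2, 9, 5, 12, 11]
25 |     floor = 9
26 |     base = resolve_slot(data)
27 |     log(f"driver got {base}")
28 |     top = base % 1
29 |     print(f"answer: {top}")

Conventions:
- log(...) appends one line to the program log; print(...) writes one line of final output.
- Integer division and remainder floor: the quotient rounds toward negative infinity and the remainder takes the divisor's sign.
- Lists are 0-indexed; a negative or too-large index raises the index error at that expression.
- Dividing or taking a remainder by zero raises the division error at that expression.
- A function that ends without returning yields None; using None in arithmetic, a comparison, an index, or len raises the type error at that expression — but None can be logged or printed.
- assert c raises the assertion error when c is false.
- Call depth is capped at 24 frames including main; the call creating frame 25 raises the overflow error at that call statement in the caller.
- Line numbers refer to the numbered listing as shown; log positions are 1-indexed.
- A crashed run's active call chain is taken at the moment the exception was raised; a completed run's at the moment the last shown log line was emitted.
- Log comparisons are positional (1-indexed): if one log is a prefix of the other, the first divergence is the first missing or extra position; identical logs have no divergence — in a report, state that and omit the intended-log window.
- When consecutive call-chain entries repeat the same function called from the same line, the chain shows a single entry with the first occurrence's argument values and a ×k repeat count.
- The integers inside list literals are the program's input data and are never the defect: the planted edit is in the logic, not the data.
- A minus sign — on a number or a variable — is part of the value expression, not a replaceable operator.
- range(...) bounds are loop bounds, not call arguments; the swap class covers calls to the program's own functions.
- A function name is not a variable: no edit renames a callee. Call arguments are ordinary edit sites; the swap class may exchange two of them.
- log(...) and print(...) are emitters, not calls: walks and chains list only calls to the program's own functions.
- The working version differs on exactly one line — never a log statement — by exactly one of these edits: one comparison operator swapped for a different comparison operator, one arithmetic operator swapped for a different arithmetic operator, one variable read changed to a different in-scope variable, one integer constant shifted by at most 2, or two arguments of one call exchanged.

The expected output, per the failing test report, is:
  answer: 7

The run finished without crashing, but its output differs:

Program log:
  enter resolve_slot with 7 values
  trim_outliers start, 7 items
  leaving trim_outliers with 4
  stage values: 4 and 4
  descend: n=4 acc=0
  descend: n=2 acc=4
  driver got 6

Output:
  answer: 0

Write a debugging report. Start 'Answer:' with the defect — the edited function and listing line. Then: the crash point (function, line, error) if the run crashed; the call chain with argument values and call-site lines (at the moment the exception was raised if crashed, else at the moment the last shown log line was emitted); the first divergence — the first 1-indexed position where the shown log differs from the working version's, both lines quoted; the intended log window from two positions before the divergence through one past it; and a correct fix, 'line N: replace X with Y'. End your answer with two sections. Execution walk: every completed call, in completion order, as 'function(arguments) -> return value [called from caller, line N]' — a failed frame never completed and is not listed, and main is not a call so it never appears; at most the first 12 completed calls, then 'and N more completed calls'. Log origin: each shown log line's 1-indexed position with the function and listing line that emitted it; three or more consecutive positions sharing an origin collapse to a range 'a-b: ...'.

Answer: the defect is in main at line 28.
Key observation: Every logged value matches the working version; the printed result is what differs.
Call chain: main.
First divergence: none; the two logs match at every position.
Execution walk:
  trim_outliers([8, 8, 2, 9, 5, 12, 11]) -> 4  [called from resolve_slot, line 18]
  locate_pivot(0, 6) -> 6  [called from locate_pivot, line 5]
  locate_pivot(2, 4) -> 6  [called from locate_pivot, line 5]
  locate_pivot(4, 0) -> 6  [called from resolve_slot, line 21]
  resolve_slot([8, 8, 2, 9, 5, 12, 11]) -> 6  [called from main, line 26]
Log origins:
  1: emitted by resolve_slot (line 17)
  2: emitted by trim_outliers (line 8)
  3: emitted by trim_outliers (line 13)
  4: emitted by resolve_slot (line 20)
  5: emitted by locate_pivot (line 4)
  6: emitted by locate_pivot (line 4)
  7: emitted by main (line 27)
A correct fix: line 28: replace `%` with `+`.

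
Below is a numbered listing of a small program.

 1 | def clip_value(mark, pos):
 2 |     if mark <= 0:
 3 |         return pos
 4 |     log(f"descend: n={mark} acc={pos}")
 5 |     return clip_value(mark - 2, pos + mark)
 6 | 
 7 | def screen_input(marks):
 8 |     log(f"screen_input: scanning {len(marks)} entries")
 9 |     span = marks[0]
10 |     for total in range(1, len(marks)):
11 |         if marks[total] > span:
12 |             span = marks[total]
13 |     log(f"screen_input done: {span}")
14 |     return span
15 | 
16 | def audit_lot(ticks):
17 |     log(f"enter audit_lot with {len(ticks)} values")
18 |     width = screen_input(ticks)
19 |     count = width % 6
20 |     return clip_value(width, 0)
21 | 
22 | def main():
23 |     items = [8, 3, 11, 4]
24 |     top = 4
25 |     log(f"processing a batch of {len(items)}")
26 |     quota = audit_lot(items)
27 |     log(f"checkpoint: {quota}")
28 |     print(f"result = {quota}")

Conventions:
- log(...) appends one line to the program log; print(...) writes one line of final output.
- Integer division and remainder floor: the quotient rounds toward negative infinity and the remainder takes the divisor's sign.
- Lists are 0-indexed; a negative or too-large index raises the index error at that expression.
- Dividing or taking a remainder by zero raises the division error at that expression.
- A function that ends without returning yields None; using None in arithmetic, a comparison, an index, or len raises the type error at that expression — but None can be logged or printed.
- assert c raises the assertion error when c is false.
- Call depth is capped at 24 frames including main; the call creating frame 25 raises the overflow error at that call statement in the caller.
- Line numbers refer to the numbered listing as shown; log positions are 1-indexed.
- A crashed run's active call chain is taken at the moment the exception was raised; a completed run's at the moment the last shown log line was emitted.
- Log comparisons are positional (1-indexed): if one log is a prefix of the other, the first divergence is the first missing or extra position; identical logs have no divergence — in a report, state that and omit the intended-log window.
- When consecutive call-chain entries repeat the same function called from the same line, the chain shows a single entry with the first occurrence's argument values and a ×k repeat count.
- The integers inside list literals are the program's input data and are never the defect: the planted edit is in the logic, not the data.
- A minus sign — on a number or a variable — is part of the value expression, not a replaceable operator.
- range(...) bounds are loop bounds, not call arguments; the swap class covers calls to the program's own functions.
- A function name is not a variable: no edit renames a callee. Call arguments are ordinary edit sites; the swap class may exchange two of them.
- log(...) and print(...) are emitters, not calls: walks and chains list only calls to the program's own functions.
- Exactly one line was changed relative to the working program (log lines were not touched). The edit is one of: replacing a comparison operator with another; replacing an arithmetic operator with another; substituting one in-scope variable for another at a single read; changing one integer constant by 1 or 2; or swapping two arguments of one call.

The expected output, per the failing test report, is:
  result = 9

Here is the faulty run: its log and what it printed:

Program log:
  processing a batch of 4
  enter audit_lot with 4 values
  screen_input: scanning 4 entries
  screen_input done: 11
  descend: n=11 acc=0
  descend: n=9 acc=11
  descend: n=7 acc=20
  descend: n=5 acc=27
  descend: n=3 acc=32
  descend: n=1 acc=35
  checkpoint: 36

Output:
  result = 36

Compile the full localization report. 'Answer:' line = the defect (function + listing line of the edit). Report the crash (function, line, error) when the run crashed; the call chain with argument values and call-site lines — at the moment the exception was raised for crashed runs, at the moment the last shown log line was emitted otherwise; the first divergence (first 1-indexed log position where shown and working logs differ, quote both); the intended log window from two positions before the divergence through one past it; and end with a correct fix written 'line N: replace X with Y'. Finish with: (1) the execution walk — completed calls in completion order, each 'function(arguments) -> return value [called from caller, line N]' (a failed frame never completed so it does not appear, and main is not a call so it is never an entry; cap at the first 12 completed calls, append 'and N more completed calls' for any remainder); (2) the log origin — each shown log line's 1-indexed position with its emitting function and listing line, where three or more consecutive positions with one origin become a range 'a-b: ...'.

Answer: the defect is in audit_lot at line 20.
Key fact: At log position 5 the runs split — shown 'descend: n=11 acc=0', but the working version logs 'descend: n=5 acc=0'.
Call chain: main.
First divergence: position 5 — shown 'descend: n=11 acc=0', intended 'descend: n=5 acc=0'.
Intended log window:
  3: screen_input: scanning 4 entries
  4: screen_input done: 11
  5: descend: n=5 acc=0
  6: descend: n=3 acc=5
Execution walk:
  screen_input([8, 3, 11, 4]) -> 11  [called from audit_lot, line 18]
  clip_value(-1, 36) -> 36  [called from clip_value, line 5]
  clip_value(1, 35) -> 36  [called from clip_value, line 5]
  clip_value(3, 32) -> 36  [called from clip_value, line 5]
  clip_value(5, 27) -> 36  [called from clip_value, line 5]
  clip_value(7, 20) -> 36  [called from clip_value, line 5]
  clip_value(9, 11) -> 36  [called from clip_value, line 5]
  clip_value(11, 0) -> 36  [called from audit_lot, line 20]
  audit_lot([8, 3, 11, 4]) -> 36  [called from main, line 26]
Log origin:
  1: logged in main at line 25
  2: logged in audit_lot at line 17
  3: logged in screen_input at line 8
  4: logged in screen_input at line 13
  5-10: logged in clip_value at line 4
  11: logged in main at line 27
A correct fix: line 20: replace `width` with `count`.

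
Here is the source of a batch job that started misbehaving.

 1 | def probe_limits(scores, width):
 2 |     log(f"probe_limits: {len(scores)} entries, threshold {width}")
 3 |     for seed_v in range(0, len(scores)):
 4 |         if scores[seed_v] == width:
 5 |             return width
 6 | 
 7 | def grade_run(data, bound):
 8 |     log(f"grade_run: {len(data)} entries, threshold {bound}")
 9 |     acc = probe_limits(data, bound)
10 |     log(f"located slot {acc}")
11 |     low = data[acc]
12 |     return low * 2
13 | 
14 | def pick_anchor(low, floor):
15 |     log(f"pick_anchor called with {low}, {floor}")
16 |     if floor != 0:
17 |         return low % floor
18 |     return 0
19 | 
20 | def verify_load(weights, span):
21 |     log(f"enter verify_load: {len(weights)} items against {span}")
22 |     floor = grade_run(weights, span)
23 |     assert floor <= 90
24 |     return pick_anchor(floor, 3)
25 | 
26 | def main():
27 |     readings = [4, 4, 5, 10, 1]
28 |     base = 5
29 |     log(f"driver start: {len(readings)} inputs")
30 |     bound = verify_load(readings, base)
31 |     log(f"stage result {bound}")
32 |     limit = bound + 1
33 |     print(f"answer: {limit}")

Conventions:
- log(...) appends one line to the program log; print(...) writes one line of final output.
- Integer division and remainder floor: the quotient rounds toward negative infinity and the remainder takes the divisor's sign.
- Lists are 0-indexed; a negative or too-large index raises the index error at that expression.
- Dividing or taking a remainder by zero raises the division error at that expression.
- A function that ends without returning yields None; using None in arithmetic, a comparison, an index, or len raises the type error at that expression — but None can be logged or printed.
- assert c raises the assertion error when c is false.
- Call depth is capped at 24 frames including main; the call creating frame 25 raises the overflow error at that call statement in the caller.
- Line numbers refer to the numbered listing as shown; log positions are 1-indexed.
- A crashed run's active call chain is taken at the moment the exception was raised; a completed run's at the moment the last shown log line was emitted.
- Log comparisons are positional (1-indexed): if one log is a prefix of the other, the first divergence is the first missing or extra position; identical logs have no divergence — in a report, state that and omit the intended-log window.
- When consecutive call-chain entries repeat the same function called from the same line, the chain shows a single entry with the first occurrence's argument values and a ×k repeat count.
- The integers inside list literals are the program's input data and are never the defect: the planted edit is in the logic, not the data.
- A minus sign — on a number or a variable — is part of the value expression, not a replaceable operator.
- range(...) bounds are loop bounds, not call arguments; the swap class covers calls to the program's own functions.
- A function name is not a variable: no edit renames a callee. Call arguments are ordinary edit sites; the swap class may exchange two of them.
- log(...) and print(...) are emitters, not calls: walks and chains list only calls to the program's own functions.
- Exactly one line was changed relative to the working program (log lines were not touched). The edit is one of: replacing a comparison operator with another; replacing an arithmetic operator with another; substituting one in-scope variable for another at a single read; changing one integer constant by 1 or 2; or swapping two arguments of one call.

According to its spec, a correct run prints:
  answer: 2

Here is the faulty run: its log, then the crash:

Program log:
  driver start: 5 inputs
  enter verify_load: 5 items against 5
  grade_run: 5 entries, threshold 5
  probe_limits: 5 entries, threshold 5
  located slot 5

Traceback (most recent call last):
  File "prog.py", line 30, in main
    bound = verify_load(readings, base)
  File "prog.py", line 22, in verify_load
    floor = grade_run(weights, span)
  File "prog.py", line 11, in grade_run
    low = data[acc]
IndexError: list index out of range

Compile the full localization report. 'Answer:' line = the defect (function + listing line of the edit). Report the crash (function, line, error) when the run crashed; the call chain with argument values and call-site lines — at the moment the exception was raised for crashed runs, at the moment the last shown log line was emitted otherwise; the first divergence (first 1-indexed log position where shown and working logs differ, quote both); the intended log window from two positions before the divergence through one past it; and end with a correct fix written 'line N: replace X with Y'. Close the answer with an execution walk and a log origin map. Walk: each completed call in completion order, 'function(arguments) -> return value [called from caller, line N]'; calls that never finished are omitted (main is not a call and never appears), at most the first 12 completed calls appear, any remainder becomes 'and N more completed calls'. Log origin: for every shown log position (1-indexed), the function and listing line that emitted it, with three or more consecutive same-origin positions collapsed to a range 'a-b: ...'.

Answer: the defect is in probe_limits at line 5.
Core observation: Position 5 is the first bad log line: 'located slot 5' should read 'located slot 2'.
Crash: grade_run, line 11, IndexError.
Call chain: main -> verify_load([4, 4, 5, 10, 1], 5) (called at line 30) -> grade_run([4, 4, 5, 10, 1], 5) (called at line 22).
First divergence: position 5 — the shown line 'located slot 5' should read 'located slot 2'.
Intended log window:
  3: grade_run: 5 entries, threshold 5
  4: probe_limits: 5 entries, threshold 5
  5: located slot 2
  6: pick_anchor called with 10, 3
Execution walk:
  probe_limits([4, 4, 5, 10, 1], 5) -> 5  [called from grade_run, line 9]
Log origin:
  1: logged in main at line 29
  2: logged in verify_load at line 21
  3: logged in grade_run at line 8
  4: logged in probe_limits at line 2
  5: logged in grade_run at line 10
A correct fix: line 5: replace `width` with `seed_v`.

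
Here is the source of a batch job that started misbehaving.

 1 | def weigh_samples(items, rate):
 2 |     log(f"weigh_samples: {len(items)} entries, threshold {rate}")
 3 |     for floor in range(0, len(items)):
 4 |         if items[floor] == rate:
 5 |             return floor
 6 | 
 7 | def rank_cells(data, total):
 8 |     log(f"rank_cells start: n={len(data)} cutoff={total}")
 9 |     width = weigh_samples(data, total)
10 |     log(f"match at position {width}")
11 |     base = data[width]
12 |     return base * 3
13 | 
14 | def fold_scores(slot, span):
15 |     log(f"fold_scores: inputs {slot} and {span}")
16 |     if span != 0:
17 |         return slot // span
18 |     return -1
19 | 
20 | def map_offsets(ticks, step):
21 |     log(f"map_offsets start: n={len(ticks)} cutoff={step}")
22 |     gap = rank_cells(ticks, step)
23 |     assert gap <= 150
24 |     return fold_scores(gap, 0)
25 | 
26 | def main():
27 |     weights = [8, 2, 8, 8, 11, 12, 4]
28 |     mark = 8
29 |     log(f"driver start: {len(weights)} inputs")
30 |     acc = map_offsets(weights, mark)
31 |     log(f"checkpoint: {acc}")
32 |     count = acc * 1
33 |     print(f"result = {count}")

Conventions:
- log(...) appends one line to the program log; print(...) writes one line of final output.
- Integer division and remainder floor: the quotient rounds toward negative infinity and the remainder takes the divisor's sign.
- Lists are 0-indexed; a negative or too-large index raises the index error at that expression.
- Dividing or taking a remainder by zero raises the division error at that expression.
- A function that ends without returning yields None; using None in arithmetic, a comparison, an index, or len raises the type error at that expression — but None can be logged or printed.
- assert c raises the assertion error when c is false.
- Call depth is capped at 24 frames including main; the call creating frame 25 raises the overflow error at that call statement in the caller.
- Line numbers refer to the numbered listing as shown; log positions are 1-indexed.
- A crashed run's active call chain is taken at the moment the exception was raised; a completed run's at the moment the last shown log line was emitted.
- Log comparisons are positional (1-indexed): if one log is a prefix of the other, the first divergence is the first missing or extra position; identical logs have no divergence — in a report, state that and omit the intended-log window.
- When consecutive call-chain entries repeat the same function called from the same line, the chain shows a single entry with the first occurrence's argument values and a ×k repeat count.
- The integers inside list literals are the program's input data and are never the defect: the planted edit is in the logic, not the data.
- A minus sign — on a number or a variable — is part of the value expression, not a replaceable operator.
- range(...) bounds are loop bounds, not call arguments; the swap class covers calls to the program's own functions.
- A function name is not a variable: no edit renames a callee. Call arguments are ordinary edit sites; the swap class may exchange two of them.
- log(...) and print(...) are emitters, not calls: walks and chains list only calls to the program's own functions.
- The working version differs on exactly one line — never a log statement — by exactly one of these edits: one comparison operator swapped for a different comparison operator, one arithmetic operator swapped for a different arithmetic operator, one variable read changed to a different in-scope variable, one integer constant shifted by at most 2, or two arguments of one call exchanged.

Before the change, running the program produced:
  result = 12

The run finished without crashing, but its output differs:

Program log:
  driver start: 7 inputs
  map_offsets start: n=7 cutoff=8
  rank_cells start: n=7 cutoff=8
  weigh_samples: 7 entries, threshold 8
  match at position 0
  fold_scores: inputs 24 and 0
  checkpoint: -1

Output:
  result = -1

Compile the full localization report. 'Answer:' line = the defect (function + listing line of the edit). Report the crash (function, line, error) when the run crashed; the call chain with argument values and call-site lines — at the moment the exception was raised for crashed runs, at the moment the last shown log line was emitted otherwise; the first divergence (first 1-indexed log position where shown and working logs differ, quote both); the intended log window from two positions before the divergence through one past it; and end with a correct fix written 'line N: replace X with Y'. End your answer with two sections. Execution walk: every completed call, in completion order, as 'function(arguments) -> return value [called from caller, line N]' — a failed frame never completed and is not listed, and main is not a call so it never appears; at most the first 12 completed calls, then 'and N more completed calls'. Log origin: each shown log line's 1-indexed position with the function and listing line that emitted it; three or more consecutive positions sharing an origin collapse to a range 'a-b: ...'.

Answer: the defect is in map_offsets at line 24.
The tell: The earliest visible damage is log position 6 — 'fold_scores: inputs 24 and 0' rather than the intended 'fold_scores: inputs 24 and 2'.
Call chain: main.
First divergence: position 6; shown 'fold_scores: inputs 24 and 0' vs intended 'fold_scores: inputs 24 and 2'.
Intended log window:
  4: weigh_samples: 7 entries, threshold 8
  5: match at position 0
  6: fold_scores: inputs 24 and 2
  7: checkpoint: 12
Execution walk:
  weigh_samples([8, 2, 8, 8, 11, 12, 4], 8) -> 0  [called from rank_cells, line 9]
  rank_cells([8, 2, 8, 8, 11, 12, 4], 8) -> 24  [called from map_offsets, line 22]
  fold_scores(24, 0) -> -1  [called from map_offsets, line 24]
  map_offsets([8, 2, 8, 8, 11, 12, 4], 8) -> -1  [called from main, line 30]
Log origin:
  1: from main, line 29
  2: from map_offsets, line 21
  3: from rank_cells, line 8
  4: from weigh_samples, line 2
  5: from rank_cells, line 10
  6: from fold_scores, line 15
  7: from main, line 31
A correct fix: line 24: replace `0` with `2`.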